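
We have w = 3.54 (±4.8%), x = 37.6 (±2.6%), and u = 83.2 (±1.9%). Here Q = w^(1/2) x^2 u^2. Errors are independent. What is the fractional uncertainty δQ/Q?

For a monomial Q ∝ w^(1/2), x^2, u^2, fractional errors add in quadrature:
  (½·δw/w)² = (0.5×0.0480)² = 0.000576;  (2·δx/x)² = (2×0.0260)² = 0.00270;  (2·δu/u)² = (2×0.0190)² = 0.00144
δQ/Q = √(0.00472) = 0.0687

0.0687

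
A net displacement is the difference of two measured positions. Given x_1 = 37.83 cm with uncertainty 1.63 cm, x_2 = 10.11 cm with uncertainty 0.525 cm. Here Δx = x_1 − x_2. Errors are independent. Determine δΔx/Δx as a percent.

6.18%

Each term contributes (cᵢ δxᵢ)² to (δΔx)²:
  (δx_1)² = 2.66;  (δx_2)² = 0.276
δΔx = √(2.93) = 1.71 cm
Δx = 27.72 cm, so δΔx/Δx = 1.71/27.72 = 0.0618.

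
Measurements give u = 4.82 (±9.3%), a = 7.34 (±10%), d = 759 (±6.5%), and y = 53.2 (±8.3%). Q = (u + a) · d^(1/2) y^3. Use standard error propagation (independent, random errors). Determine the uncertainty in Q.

1.32e+07

Let w = u + a = 12.2. δw = √(δu² + δa²) = √(0.201 + 0.539) = 0.860, so δw/w = 0.0707.
Q is then a monomial in w, d, y:
δQ/Q = √((δw/w)² + (½·δd/d)² + (3·δy/y)²) = √(0.00500 + 0.00106 + 0.0620) = 0.261
Q = 5.04e+07, so δQ = 0.261 × 5.04e+07 = 1.32e+07.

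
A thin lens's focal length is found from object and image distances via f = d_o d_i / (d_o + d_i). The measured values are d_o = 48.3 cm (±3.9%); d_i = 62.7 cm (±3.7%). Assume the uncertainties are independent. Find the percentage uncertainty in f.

2.73%

∂f/∂d_o = (d_i/(d_o+d_i))² = 0.319;  ∂f/∂d_i = (d_o/(d_o+d_i))² = 0.189
δf = √((∂f/∂d_o · δd_o)² + (∂f/∂d_i · δd_i)²) = √(0.361 + 0.193) = 0.744 cm
f = 27.3 cm, so δf/f = 0.744/27.3 = 0.0273.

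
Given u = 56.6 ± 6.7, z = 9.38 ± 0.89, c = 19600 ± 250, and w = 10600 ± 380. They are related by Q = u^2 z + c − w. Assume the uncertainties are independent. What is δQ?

7680

Let p = u^2·z = 30000. δp/p = √((2·δu/u)² + (1·δz/z)²) = √(0.0561 + 0.00900) = 0.255, so δp = 7660.
Q = p + c − w: δQ = √(δp² + δc² + δw²) = √(5.87e+07 + 62500 + 1.44e+05) = 7680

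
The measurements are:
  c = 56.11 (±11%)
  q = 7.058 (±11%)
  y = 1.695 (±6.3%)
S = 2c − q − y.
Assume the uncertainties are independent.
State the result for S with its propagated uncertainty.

103.5 ± 12.4

Absolute uncertainties add in quadrature for a linear combination:
  (2·δc)² = 152;  (δq)² = 0.603;  (δy)² = 0.0114
δS = √(153) = 12.4
S = 103.5.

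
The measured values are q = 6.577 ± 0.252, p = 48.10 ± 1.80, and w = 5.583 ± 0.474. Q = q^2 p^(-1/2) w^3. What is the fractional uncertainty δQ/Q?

0.267

Since Q is a product/quotient, work with relative uncertainties:
  (2·δq/q)² = (2×0.0383)² = 0.00587;  (−½·δp/p)² = (-0.5×0.0374)² = 0.000350;  (3·δw/w)² = (3×0.0849)² = 0.0649
δQ/Q = √(0.0711) = 0.267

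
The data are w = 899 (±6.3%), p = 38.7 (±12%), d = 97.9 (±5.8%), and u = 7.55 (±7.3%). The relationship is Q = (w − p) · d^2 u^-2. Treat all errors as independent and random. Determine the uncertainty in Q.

Let h = w − p = 860. δh = √(δw² + δp²) = √(3210 + 21.6) = 56.8, so δh/h = 0.0661.
Q is then a monomial in h, d, u:
δQ/Q = √((δh/h)² + (2·δd/d)² + (-2·δu/u)²) = √(0.00436 + 0.0135 + 0.0213) = 0.198
Q = 1.45e+05, so δQ = 0.198 × 1.45e+05 = 28600.

28600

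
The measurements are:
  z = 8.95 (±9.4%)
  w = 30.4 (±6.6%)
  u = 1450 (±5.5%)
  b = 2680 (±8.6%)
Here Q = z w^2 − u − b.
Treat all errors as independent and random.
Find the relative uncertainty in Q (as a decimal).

0.329

Let p = z·w^2 = 8270. δp/p = √((1·δz/z)² + (2·δw/w)²) = √(0.00884 + 0.0174) = 0.162, so δp = 1340.
Q = p − u − b: δQ = √(δp² + δu² + δb²) = √(1.8e+06 + 6360 + 53100) = 1360
Q = 4140, so δQ/Q = 1360/4140 = 0.329.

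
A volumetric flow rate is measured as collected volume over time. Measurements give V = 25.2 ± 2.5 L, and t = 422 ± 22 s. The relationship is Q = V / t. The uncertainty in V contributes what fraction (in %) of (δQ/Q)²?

(δQ/Q)² = (1·δV/V)² + (-1·δt/t)²
  V term: (1×0.0992)² = 0.00984
  t term: (-1×0.0521)² = 0.00272
Total = 0.0126. Share from V = 0.00984/0.0126 = 0.784.

78.4%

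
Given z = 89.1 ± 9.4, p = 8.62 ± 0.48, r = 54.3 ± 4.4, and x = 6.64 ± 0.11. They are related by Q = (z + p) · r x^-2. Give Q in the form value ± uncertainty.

Let u = z + p = 97.7. δu = √(δz² + δp²) = √(88.4 + 0.230) = 9.41, so δu/u = 0.0963.
Q is then a monomial in u, r, x:
δQ/Q = √((δu/u)² + (1·δr/r)² + (-2·δx/x)²) = √(0.00928 + 0.00657 + 0.00110) = 0.130
Q = 120, so δQ = 0.130 × 120 = 15.7.

120 ± 15.7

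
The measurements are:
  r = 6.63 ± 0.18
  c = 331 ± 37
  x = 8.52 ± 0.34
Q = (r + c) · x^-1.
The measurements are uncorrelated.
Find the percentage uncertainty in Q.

Let u = r + c = 338. δu = √(δr² + δc²) = √(0.0324 + 1370) = 37.0, so δu/u = 0.110.
Q is then a monomial in u, x:
δQ/Q = √((δu/u)² + (-1·δx/x)²) = √(0.0120 + 0.00159) = 0.117

11.7%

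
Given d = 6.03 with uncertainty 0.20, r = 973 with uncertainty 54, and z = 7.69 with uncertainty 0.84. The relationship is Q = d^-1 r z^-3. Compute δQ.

Products/powers → add relative errors in quadrature, weighted by exponent:
  (-1·δd/d)² = (-1×0.0332)² = 0.00110;  (1·δr/r)² = (1×0.0555)² = 0.00308;  (-3·δz/z)² = (-3×0.109)² = 0.107
δQ/Q = √(0.112) = 0.334
Q = 0.355, so δQ = 0.334 × 0.355 = 0.119.

0.119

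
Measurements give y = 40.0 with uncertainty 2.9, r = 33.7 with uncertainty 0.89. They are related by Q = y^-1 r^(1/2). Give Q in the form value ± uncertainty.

Each factor contributes (exponent × relative error)² to (δQ/Q)²:
  (-1·δy/y)² = (-1×0.0725)² = 0.00526;  (½·δr/r)² = (0.5×0.0264)² = 0.000174
δQ/Q = √(0.00543) = 0.0737
Q = 0.145, so δQ = 0.0737 × 0.145 = 0.0107.

0.145 ± 0.0107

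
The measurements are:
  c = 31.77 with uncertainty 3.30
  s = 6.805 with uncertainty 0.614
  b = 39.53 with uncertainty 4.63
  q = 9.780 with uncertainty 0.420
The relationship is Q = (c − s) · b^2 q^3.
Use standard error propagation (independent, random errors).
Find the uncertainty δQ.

1.09e+07

Let u = c − s = 24.96. δu = √(δc² + δs²) = √(10.9 + 0.377) = 3.36, so δu/u = 0.134.
Q is then a monomial in u, b, q:
δQ/Q = √((δu/u)² + (2·δb/b)² + (3·δq/q)²) = √(0.0181 + 0.0549 + 0.0166) = 0.299
Q = 3.649e+07, so δQ = 0.299 × 3.649e+07 = 1.09e+07.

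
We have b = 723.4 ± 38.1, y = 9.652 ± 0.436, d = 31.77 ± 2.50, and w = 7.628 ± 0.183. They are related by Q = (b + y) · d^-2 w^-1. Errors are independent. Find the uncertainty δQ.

0.0159

Let u = b + y = 733.1. δu = √(δb² + δy²) = √(1450 + 0.190) = 38.1, so δu/u = 0.0520.
Q is then a monomial in u, d, w:
δQ/Q = √((δu/u)² + (-2·δd/d)² + (-1·δw/w)²) = √(0.00270 + 0.0248 + 0.000576) = 0.167
Q = 0.09521, so δQ = 0.167 × 0.09521 = 0.0159.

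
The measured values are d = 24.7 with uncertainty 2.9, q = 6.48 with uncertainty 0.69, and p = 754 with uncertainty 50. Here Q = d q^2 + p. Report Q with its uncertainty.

Let w = d·q^2 = 1040. δw/w = √((1·δd/d)² + (2·δq/q)²) = √(0.0138 + 0.0454) = 0.243, so δw = 252.
Q = w + p: δQ = √(δw² + δp²) = √(63600 + 2500) = 257
Q = 1790.

1790 ± 257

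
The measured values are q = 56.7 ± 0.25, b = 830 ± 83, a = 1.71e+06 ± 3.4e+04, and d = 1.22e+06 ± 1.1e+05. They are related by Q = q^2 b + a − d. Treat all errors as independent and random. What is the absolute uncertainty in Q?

2.92e+05

Let p = q^2·b = 2.67e+06. δp/p = √((2·δq/q)² + (1·δb/b)²) = √(7.78e-05 + 0.0100) = 0.100, so δp = 2.68e+05.
Q = p + a − d: δQ = √(δp² + δa² + δd²) = √(7.18e+10 + 1.16e+09 + 1.21e+10) = 2.92e+05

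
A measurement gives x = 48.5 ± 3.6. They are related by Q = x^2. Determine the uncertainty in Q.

Q ∝ x^2, so δQ/Q = |2| · δx/x = 2 × 0.0742 = 0.148.
Q = 2350, so δQ = 0.148 × 2350 = 349.

349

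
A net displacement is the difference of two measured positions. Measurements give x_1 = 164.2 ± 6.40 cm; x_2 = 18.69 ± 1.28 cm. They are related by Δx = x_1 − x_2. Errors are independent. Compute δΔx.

6.53 cm

For a sum/difference, combine absolute errors in quadrature:
  (δx_1)² = 41.0;  (δx_2)² = 1.64
δΔx = √(42.6) = 6.53 cm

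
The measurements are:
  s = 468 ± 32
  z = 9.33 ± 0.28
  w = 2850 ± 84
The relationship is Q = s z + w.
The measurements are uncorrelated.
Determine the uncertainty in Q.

337

Let p = s·z = 4370. δp/p = √((1·δs/s)² + (1·δz/z)²) = √(0.00468 + 0.000901) = 0.0747, so δp = 326.
Q = p + w: δQ = √(δp² + δw²) = √(1.06e+05 + 7060) = 337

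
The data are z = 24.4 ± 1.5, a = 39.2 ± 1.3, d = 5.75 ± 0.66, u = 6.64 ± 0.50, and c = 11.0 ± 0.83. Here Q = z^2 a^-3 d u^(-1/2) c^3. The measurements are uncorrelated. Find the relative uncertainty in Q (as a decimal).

Products/powers → add relative errors in quadrature, weighted by exponent:
  (2·δz/z)² = (2×0.0615)² = 0.0151;  (-3·δa/a)² = (-3×0.0332)² = 0.00990;  (1·δd/d)² = (1×0.115)² = 0.0132;  (−½·δu/u)² = (-0.5×0.0753)² = 0.00142;  (3·δc/c)² = (3×0.0755)² = 0.0512
δQ/Q = √(0.0908) = 0.301

0.301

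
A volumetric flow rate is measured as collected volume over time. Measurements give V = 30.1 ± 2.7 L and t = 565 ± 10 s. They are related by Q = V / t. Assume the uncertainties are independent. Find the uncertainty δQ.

0.00487 L/s

Each factor contributes (exponent × relative error)² to (δQ/Q)²:
  (1·δV/V)² = (1×0.0897)² = 0.00805;  (-1·δt/t)² = (-1×0.0177)² = 0.000313
δQ/Q = √(0.00836) = 0.0914
Q = 0.0533 L/s, so δQ = 0.0914 × 0.0533 = 0.00487 L/s.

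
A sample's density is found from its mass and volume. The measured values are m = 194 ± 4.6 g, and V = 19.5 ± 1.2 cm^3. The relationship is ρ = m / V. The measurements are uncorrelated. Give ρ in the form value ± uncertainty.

9.95 ± 0.656 g/cm^3

Products/powers → add relative errors in quadrature, weighted by exponent:
  (1·δm/m)² = (1×0.0237)² = 0.000562;  (-1·δV/V)² = (-1×0.0615)² = 0.00379
δρ/ρ = √(0.00435) = 0.0659
ρ = 9.95 g/cm^3, so δρ = 0.0659 × 9.95 = 0.656 g/cm^3.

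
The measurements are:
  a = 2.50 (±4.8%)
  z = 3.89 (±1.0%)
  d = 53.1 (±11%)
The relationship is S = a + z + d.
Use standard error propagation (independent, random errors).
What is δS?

5.84

Absolute uncertainties add in quadrature for a linear combination:
  (δa)² = 0.0144;  (δz)² = 0.00151;  (δd)² = 34.1
δS = √(34.1) = 5.84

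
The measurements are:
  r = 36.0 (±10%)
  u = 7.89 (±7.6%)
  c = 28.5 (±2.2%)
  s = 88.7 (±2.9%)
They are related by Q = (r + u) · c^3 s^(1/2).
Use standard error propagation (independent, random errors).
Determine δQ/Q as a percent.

Let w = r + u = 43.9. δw = √(δr² + δu²) = √(13.0 + 0.360) = 3.65, so δw/w = 0.0832.
Q is then a monomial in w, c, s:
δQ/Q = √((δw/w)² + (3·δc/c)² + (½·δs/s)²) = √(0.00691 + 0.00436 + 0.000210) = 0.107

10.7%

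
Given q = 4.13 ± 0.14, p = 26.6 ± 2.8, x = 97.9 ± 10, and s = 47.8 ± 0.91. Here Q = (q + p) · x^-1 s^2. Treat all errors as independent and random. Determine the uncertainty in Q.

Let u = q + p = 30.7. δu = √(δq² + δp²) = √(0.0196 + 7.84) = 2.80, so δu/u = 0.0912.
Q is then a monomial in u, x, s:
δQ/Q = √((δu/u)² + (-1·δx/x)² + (2·δs/s)²) = √(0.00832 + 0.0104 + 0.00145) = 0.142
Q = 717, so δQ = 0.142 × 717 = 102.

102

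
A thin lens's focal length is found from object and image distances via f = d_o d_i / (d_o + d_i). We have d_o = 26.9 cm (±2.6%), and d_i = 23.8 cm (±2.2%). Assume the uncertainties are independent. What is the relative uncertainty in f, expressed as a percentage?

1.69%

∂f/∂d_o = (d_i/(d_o+d_i))² = 0.220;  ∂f/∂d_i = (d_o/(d_o+d_i))² = 0.282
δf = √((∂f/∂d_o · δd_o)² + (∂f/∂d_i · δd_i)²) = √(0.0238 + 0.0217) = 0.213 cm
f = 12.6 cm, so δf/f = 0.213/12.6 = 0.0169.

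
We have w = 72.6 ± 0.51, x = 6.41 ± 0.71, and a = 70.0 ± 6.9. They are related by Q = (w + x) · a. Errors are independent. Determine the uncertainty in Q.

549

Let u = w + x = 79.0. δu = √(δw² + δx²) = √(0.260 + 0.504) = 0.874, so δu/u = 0.0111.
Q is then a monomial in u, a:
δQ/Q = √((δu/u)² + (1·δa/a)²) = √(0.000122 + 0.00972) = 0.0992
Q = 5530, so δQ = 0.0992 × 5530 = 549.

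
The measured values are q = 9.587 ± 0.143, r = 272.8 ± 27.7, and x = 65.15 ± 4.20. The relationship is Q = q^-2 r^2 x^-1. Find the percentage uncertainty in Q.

21.5%

Since Q is a product/quotient, work with relative uncertainties:
  (-2·δq/q)² = (-2×0.0149)² = 0.000890;  (2·δr/r)² = (2×0.102)² = 0.0412;  (-1·δx/x)² = (-1×0.0645)² = 0.00416
δQ/Q = √(0.0463) = 0.215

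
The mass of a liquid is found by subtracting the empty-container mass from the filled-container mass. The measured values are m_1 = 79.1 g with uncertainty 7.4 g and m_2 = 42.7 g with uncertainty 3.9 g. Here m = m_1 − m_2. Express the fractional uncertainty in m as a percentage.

23.0%

Sums and differences: (δm)² = Σ (cᵢ δxᵢ)².
  (δm_1)² = 54.8;  (δm_2)² = 15.2
δm = √(70.0) = 8.36 g
m = 36.4 g, so δm/m = 8.36/36.4 = 0.230.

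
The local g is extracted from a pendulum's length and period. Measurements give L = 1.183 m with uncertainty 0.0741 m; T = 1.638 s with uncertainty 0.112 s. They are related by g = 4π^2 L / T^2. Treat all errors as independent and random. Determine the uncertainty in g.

2.62 m/s^2

For a monomial g ∝ L, T^-2, fractional errors add in quadrature:
  (1·δL/L)² = (1×0.0626)² = 0.00392;  (-2·δT/T)² = (-2×0.0684)² = 0.0187
δg/g = √(0.0226) = 0.150
g = 17.41 m/s^2, so δg = 0.150 × 17.41 = 2.62 m/s^2.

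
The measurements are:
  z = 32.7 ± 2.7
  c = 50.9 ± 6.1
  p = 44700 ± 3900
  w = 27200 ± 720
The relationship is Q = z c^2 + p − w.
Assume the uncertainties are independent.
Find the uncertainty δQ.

21800

Let h = z·c^2 = 84700. δh/h = √((1·δz/z)² + (2·δc/c)²) = √(0.00682 + 0.0574) = 0.254, so δh = 21500.
Q = h + p − w: δQ = √(δh² + δp² + δw²) = √(4.61e+08 + 1.52e+07 + 5.18e+05) = 21800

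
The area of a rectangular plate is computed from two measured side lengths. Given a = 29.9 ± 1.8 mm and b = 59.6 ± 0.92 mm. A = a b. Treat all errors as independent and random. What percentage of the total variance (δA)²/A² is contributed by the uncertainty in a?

93.8%

(δA/A)² = (1·δa/a)² + (1·δb/b)²
  a term: (1×0.0602)² = 0.00362
  b term: (1×0.0154)² = 0.000238
Total = 0.00386. Share from a = 0.00362/0.00386 = 0.938.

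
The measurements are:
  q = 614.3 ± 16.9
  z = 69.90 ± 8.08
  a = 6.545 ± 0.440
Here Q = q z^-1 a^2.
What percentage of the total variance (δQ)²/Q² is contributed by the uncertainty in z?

(δQ/Q)² = (1·δq/q)² + (-1·δz/z)² + (2·δa/a)²
  q term: (1×0.0275)² = 0.000757
  z term: (-1×0.116)² = 0.0134
  a term: (2×0.0672)² = 0.0181
Total = 0.0322. Share from z = 0.0134/0.0322 = 0.415.

41.5%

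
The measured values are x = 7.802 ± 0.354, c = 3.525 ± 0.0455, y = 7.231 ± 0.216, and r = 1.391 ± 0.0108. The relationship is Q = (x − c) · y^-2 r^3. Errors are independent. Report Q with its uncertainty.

0.2202 ± 0.0232

Let u = x − c = 4.277. δu = √(δx² + δc²) = √(0.125 + 0.00207) = 0.357, so δu/u = 0.0834.
Q is then a monomial in u, y, r:
δQ/Q = √((δu/u)² + (-2·δy/y)² + (3·δr/r)²) = √(0.00696 + 0.00357 + 0.000543) = 0.105
Q = 0.2202, so δQ = 0.105 × 0.2202 = 0.0232.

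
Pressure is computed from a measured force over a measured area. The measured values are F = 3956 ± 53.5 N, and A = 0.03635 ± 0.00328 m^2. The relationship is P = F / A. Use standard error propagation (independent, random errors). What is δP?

Each factor contributes (exponent × relative error)² to (δP/P)²:
  (1·δF/F)² = (1×0.0135)² = 0.000183;  (-1·δA/A)² = (-1×0.0902)² = 0.00814
δP/P = √(0.00833) = 0.0912
P = 108800 Pa, so δP = 0.0912 × 108800 = 9930 Pa.

9930 Pa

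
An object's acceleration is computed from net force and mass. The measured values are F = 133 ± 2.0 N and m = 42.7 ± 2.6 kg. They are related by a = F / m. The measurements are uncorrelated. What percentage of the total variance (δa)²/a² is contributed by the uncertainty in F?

5.75%

(δa/a)² = (1·δF/F)² + (-1·δm/m)²
  F term: (1×0.0150)² = 0.000226
  m term: (-1×0.0609)² = 0.00371
Total = 0.00393. Share from F = 0.000226/0.00393 = 0.0575.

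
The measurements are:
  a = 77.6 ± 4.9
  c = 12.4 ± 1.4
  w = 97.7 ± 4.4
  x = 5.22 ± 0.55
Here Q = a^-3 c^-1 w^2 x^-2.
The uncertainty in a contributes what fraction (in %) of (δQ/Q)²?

35.5%

(δQ/Q)² = (-3·δa/a)² + (-1·δc/c)² + (2·δw/w)² + (-2·δx/x)²
  a term: (-3×0.0631)² = 0.0359
  c term: (-1×0.113)² = 0.0127
  w term: (2×0.0450)² = 0.00811
  x term: (-2×0.105)² = 0.0444
Total = 0.101. Share from a = 0.0359/0.101 = 0.355.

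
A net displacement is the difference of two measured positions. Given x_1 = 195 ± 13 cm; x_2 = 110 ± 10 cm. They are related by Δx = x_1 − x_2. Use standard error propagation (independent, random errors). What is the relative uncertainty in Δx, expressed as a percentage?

19.3%

Each term contributes (cᵢ δxᵢ)² to (δΔx)²:
  (δx_1)² = 169;  (δx_2)² = 100
δΔx = √(269) = 16.4 cm
Δx = 85.0 cm, so δΔx/Δx = 16.4/85.0 = 0.193.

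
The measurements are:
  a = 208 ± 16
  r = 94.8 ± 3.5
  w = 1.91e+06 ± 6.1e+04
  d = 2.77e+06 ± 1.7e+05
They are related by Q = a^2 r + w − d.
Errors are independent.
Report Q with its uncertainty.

Let p = a^2·r = 4.1e+06. δp/p = √((2·δa/a)² + (1·δr/r)²) = √(0.0237 + 0.00136) = 0.158, so δp = 6.49e+05.
Q = p + w − d: δQ = √(δp² + δw² + δd²) = √(4.21e+11 + 3.72e+09 + 2.89e+10) = 6.74e+05
Q = 3.24e+06.

(3.24 ± 0.674) × 10^6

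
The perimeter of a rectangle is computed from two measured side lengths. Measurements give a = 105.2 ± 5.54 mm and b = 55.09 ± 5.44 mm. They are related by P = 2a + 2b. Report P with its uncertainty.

Each term contributes (cᵢ δxᵢ)² to (δP)²:
  (2·δa)² = 123;  (2·δb)² = 118
δP = √(241) = 15.5 mm
P = 320.6 mm.

320.6 ± 15.5 mm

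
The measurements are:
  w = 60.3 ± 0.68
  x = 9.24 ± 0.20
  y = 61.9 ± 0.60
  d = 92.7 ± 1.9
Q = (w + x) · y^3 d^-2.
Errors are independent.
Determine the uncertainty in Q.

Let u = w + x = 69.5. δu = √(δw² + δx²) = √(0.462 + 0.0400) = 0.709, so δu/u = 0.0102.
Q is then a monomial in u, y, d:
δQ/Q = √((δu/u)² + (3·δy/y)² + (-2·δd/d)²) = √(0.000104 + 0.000846 + 0.00168) = 0.0513
Q = 1920, so δQ = 0.0513 × 1920 = 98.4.

98.4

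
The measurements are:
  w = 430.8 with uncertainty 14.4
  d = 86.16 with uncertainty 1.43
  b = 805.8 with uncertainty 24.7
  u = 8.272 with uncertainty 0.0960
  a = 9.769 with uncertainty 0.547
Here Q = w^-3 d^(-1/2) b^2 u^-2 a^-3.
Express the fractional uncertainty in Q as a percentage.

Relative error in a monomial: (δQ/Q)² = Σ (nᵢ · δxᵢ/xᵢ)².
  (-3·δw/w)² = (-3×0.0334)² = 0.0101;  (−½·δd/d)² = (-0.5×0.0166)² = 6.89e-05;  (2·δb/b)² = (2×0.0307)² = 0.00376;  (-2·δu/u)² = (-2×0.0116)² = 0.000539;  (-3·δa/a)² = (-3×0.0560)² = 0.0282
δQ/Q = √(0.0426) = 0.206

20.6%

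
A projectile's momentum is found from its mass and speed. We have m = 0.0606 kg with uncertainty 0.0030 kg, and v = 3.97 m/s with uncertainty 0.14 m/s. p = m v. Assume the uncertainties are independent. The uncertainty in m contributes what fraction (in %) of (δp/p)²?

66.3%

(δp/p)² = (1·δm/m)² + (1·δv/v)²
  m term: (1×0.0495)² = 0.00245
  v term: (1×0.0353)² = 0.00124
Total = 0.00369. Share from m = 0.00245/0.00369 = 0.663.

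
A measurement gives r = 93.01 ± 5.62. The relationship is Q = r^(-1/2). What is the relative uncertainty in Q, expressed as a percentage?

3.02%

Q ∝ r^(-1/2), so δQ/Q = |−½| · δr/r = 0.5 × 0.0604 = 0.0302.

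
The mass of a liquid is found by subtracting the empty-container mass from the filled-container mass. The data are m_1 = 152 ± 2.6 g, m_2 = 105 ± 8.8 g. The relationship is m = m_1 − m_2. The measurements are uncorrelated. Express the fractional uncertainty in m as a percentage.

Each term contributes (cᵢ δxᵢ)² to (δm)²:
  (δm_1)² = 6.76;  (δm_2)² = 77.4
δm = √(84.2) = 9.18 g
m = 47.0 g, so δm/m = 9.18/47.0 = 0.195.

19.5%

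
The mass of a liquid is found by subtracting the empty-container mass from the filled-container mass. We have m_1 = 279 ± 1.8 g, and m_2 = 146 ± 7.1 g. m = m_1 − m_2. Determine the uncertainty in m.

7.32 g

For a sum/difference, combine absolute errors in quadrature:
  (δm_1)² = 3.24;  (δm_2)² = 50.4
δm = √(53.6) = 7.32 g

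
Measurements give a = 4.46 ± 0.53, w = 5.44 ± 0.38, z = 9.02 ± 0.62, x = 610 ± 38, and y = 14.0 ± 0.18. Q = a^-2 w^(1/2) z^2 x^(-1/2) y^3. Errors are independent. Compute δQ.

298

Since Q is a product/quotient, work with relative uncertainties:
  (-2·δa/a)² = (-2×0.119)² = 0.0565;  (½·δw/w)² = (0.5×0.0699)² = 0.00122;  (2·δz/z)² = (2×0.0687)² = 0.0189;  (−½·δx/x)² = (-0.5×0.0623)² = 0.000970;  (3·δy/y)² = (3×0.0129)² = 0.00149
δQ/Q = √(0.0791) = 0.281
Q = 1060, so δQ = 0.281 × 1060 = 298.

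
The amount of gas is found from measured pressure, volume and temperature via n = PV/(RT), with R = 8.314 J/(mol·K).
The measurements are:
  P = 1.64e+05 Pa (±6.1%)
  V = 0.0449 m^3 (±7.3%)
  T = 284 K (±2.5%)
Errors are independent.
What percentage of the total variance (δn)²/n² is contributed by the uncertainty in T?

6.46%

(δn/n)² = (1·δP/P)² + (1·δV/V)² + (-1·δT/T)²
  P term: (1×0.0610)² = 0.00372
  V term: (1×0.0730)² = 0.00533
  T term: (-1×0.0250)² = 0.000625
Total = 0.00967. Share from T = 0.000625/0.00967 = 0.0646.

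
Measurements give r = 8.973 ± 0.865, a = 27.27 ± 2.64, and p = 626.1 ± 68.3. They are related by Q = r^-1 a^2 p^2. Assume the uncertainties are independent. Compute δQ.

9.98e+06

Each factor contributes (exponent × relative error)² to (δQ/Q)²:
  (-1·δr/r)² = (-1×0.0964)² = 0.00929;  (2·δa/a)² = (2×0.0968)² = 0.0375;  (2·δp/p)² = (2×0.109)² = 0.0476
δQ/Q = √(0.0944) = 0.307
Q = 3.249e+07, so δQ = 0.307 × 3.249e+07 = 9.98e+06.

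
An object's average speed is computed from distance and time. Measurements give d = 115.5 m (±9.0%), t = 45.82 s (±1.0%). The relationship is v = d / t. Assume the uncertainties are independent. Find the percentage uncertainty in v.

Each factor contributes (exponent × relative error)² to (δv/v)²:
  (1·δd/d)² = (1×0.0900)² = 0.00810;  (-1·δt/t)² = (-1×0.0100)² = 0.000100
δv/v = √(0.00820) = 0.0906

9.06%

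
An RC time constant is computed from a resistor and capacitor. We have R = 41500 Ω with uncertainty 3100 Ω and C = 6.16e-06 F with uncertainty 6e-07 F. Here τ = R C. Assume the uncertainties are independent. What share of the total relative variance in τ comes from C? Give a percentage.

63.0%

(δτ/τ)² = (1·δR/R)² + (1·δC/C)²
  R term: (1×0.0747)² = 0.00558
  C term: (1×0.0974)² = 0.00949
Total = 0.0151. Share from C = 0.00949/0.0151 = 0.630.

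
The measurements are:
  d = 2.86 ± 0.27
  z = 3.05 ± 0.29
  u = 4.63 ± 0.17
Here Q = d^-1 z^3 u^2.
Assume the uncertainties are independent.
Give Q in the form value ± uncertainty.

213 ± 65.8

Since Q is a product/quotient, work with relative uncertainties:
  (-1·δd/d)² = (-1×0.0944)² = 0.00891;  (3·δz/z)² = (3×0.0951)² = 0.0814;  (2·δu/u)² = (2×0.0367)² = 0.00539
δQ/Q = √(0.0957) = 0.309
Q = 213, so δQ = 0.309 × 213 = 65.8.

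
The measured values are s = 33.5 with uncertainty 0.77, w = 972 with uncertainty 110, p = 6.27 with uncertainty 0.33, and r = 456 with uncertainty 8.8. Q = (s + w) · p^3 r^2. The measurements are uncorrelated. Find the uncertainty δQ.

1.01e+10

Let u = s + w = 1010. δu = √(δs² + δw²) = √(0.593 + 12100) = 110, so δu/u = 0.109.
Q is then a monomial in u, p, r:
δQ/Q = √((δu/u)² + (3·δp/p)² + (2·δr/r)²) = √(0.0120 + 0.0249 + 0.00149) = 0.196
Q = 5.15e+10, so δQ = 0.196 × 5.15e+10 = 1.01e+10.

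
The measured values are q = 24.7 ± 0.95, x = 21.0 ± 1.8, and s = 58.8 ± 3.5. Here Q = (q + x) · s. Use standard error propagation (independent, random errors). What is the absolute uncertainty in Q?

200

Let u = q + x = 45.7. δu = √(δq² + δx²) = √(0.902 + 3.24) = 2.04, so δu/u = 0.0445.
Q is then a monomial in u, s:
δQ/Q = √((δu/u)² + (1·δs/s)²) = √(0.00198 + 0.00354) = 0.0743
Q = 2690, so δQ = 0.0743 × 2690 = 200.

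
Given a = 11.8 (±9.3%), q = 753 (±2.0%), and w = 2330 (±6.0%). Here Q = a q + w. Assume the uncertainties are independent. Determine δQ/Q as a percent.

Let p = a·q = 8890. δp/p = √((1·δa/a)² + (1·δq/q)²) = √(0.00865 + 0.000400) = 0.0951, so δp = 845.
Q = p + w: δQ = √(δp² + δw²) = √(7.14e+05 + 19500) = 857
Q = 11200, so δQ/Q = 857/11200 = 0.0764.

7.64%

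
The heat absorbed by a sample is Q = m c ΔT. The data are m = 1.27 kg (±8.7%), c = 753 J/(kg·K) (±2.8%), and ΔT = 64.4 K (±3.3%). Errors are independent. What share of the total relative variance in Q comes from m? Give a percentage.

80.2%

(δQ/Q)² = (1·δm/m)² + (1·δc/c)² + (1·δΔT/ΔT)²
  m term: (1×0.0870)² = 0.00757
  c term: (1×0.0280)² = 0.000784
  ΔT term: (1×0.0330)² = 0.00109
Total = 0.00944. Share from m = 0.00757/0.00944 = 0.802.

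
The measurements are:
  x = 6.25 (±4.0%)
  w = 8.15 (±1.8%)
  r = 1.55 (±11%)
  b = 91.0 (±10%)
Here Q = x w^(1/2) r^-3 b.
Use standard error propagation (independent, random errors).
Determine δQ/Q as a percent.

Products/powers → add relative errors in quadrature, weighted by exponent:
  (1·δx/x)² = (1×0.0400)² = 0.00160;  (½·δw/w)² = (0.5×0.0180)² = 8.1e-05;  (-3·δr/r)² = (-3×0.110)² = 0.109;  (1·δb/b)² = (1×0.100)² = 0.0100
δQ/Q = √(0.121) = 0.347

34.7%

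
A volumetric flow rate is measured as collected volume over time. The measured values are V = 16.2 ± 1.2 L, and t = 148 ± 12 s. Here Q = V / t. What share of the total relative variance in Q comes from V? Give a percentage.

45.5%

(δQ/Q)² = (1·δV/V)² + (-1·δt/t)²
  V term: (1×0.0741)² = 0.00549
  t term: (-1×0.0811)² = 0.00657
Total = 0.0121. Share from V = 0.00549/0.0121 = 0.455.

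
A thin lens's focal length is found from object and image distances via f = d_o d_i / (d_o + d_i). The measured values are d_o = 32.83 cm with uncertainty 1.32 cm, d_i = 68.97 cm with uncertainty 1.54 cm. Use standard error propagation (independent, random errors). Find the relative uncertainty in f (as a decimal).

∂f/∂d_o = (d_i/(d_o+d_i))² = 0.459;  ∂f/∂d_i = (d_o/(d_o+d_i))² = 0.104
δf = √((∂f/∂d_o · δd_o)² + (∂f/∂d_i · δd_i)²) = √(0.367 + 0.0257) = 0.627 cm
f = 22.24 cm, so δf/f = 0.627/22.24 = 0.0282.

0.0282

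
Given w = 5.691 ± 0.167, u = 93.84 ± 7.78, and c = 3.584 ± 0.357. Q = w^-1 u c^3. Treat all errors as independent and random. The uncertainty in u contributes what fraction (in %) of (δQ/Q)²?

7.08%

(δQ/Q)² = (-1·δw/w)² + (1·δu/u)² + (3·δc/c)²
  w term: (-1×0.0293)² = 0.000861
  u term: (1×0.0829)² = 0.00687
  c term: (3×0.0996)² = 0.0893
Total = 0.0970. Share from u = 0.00687/0.0970 = 0.0708.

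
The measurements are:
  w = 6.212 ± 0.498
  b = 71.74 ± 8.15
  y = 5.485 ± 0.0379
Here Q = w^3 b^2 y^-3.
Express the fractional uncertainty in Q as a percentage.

33.2%

Each factor contributes (exponent × relative error)² to (δQ/Q)²:
  (3·δw/w)² = (3×0.0802)² = 0.0578;  (2·δb/b)² = (2×0.114)² = 0.0516;  (-3·δy/y)² = (-3×0.00691)² = 0.000430
δQ/Q = √(0.110) = 0.332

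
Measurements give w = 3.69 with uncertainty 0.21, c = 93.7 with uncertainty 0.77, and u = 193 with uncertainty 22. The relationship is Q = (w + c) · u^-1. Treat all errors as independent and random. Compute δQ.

0.0577

Let h = w + c = 97.4. δh = √(δw² + δc²) = √(0.0441 + 0.593) = 0.798, so δh/h = 0.00820.
Q is then a monomial in h, u:
δQ/Q = √((δh/h)² + (-1·δu/u)²) = √(6.72e-05 + 0.0130) = 0.114
Q = 0.505, so δQ = 0.114 × 0.505 = 0.0577.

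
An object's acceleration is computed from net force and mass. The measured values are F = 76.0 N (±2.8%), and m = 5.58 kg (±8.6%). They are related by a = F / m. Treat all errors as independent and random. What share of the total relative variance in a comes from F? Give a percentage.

(δa/a)² = (1·δF/F)² + (-1·δm/m)²
  F term: (1×0.0280)² = 0.000784
  m term: (-1×0.0860)² = 0.00740
Total = 0.00818. Share from F = 0.000784/0.00818 = 0.0958.

9.58%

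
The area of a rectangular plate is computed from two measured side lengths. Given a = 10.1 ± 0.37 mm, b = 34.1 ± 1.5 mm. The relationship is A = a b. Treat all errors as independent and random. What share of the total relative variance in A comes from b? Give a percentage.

59.0%

(δA/A)² = (1·δa/a)² + (1·δb/b)²
  a term: (1×0.0366)² = 0.00134
  b term: (1×0.0440)² = 0.00193
Total = 0.00328. Share from b = 0.00193/0.00328 = 0.590.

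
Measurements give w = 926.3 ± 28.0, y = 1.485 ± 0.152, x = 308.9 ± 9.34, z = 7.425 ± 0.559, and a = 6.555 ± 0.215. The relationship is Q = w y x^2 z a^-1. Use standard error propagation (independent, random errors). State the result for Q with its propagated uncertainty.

Since Q is a product/quotient, work with relative uncertainties:
  (1·δw/w)² = (1×0.0302)² = 0.000914;  (1·δy/y)² = (1×0.102)² = 0.0105;  (2·δx/x)² = (2×0.0302)² = 0.00366;  (1·δz/z)² = (1×0.0753)² = 0.00567;  (-1·δa/a)² = (-1×0.0328)² = 0.00108
δQ/Q = √(0.0218) = 0.148
Q = 1.487e+08, so δQ = 0.148 × 1.487e+08 = 2.19e+07.

(1.487 ± 0.219) × 10^8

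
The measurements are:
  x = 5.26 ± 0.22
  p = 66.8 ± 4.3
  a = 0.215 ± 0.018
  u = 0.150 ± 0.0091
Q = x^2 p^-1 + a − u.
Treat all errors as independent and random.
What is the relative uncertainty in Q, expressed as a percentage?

Let w = x^2·p^-1 = 0.414. δw/w = √((2·δx/x)² + (-1·δp/p)²) = √(0.00700 + 0.00414) = 0.106, so δw = 0.0437.
Q = w + a − u: δQ = √(δw² + δa² + δu²) = √(0.00191 + 0.000324 + 8.28e-05) = 0.0481
Q = 0.479, so δQ/Q = 0.0481/0.479 = 0.100.

10.0%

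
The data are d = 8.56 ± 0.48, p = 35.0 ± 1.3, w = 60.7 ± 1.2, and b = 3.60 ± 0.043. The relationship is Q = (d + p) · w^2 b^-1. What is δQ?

Let u = d + p = 43.6. δu = √(δd² + δp²) = √(0.230 + 1.69) = 1.39, so δu/u = 0.0318.
Q is then a monomial in u, w, b:
δQ/Q = √((δu/u)² + (2·δw/w)² + (-1·δb/b)²) = √(0.00101 + 0.00156 + 0.000143) = 0.0521
Q = 44600, so δQ = 0.0521 × 44600 = 2320.

2320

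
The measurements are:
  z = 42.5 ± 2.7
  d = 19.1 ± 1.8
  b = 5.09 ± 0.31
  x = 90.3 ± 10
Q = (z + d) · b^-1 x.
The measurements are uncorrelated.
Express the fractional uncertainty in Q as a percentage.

Let u = z + d = 61.6. δu = √(δz² + δd²) = √(7.29 + 3.24) = 3.24, so δu/u = 0.0527.
Q is then a monomial in u, b, x:
δQ/Q = √((δu/u)² + (-1·δb/b)² + (1·δx/x)²) = √(0.00278 + 0.00371 + 0.0123) = 0.137

13.7%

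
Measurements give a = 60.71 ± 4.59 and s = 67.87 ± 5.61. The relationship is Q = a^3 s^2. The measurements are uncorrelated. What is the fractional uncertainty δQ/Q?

0.281

Relative error in a monomial: (δQ/Q)² = Σ (nᵢ · δxᵢ/xᵢ)².
  (3·δa/a)² = (3×0.0756)² = 0.0514;  (2·δs/s)² = (2×0.0827)² = 0.0273
δQ/Q = √(0.0788) = 0.281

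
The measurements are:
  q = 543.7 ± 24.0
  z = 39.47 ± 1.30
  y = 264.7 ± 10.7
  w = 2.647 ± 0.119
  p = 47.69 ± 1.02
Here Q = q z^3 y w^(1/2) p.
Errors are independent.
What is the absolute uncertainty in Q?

8.21e+10

Products/powers → add relative errors in quadrature, weighted by exponent:
  (1·δq/q)² = (1×0.0441)² = 0.00195;  (3·δz/z)² = (3×0.0329)² = 0.00976;  (1·δy/y)² = (1×0.0404)² = 0.00163;  (½·δw/w)² = (0.5×0.0450)² = 0.000505;  (1·δp/p)² = (1×0.0214)² = 0.000457
δQ/Q = √(0.0143) = 0.120
Q = 6.866e+11, so δQ = 0.120 × 6.866e+11 = 8.21e+10.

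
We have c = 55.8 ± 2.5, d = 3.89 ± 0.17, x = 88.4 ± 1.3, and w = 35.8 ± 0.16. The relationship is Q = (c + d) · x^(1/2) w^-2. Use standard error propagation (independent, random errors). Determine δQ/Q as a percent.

4.35%

Let u = c + d = 59.7. δu = √(δc² + δd²) = √(6.25 + 0.0289) = 2.51, so δu/u = 0.0420.
Q is then a monomial in u, x, w:
δQ/Q = √((δu/u)² + (½·δx/x)² + (-2·δw/w)²) = √(0.00176 + 5.41e-05 + 7.99e-05) = 0.0435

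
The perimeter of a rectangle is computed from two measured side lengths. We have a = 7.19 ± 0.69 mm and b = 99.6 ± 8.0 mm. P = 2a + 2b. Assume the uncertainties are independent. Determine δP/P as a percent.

7.52%

Absolute uncertainties add in quadrature for a linear combination:
  (2·δa)² = 1.90;  (2·δb)² = 256
δP = √(258) = 16.1 mm
P = 214 mm, so δP/P = 16.1/214 = 0.0752.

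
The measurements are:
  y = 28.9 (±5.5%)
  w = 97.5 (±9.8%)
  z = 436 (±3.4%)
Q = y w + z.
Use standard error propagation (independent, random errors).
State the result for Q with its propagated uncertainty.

Let p = y·w = 2820. δp/p = √((1·δy/y)² + (1·δw/w)²) = √(0.00302 + 0.00960) = 0.112, so δp = 317.
Q = p + z: δQ = √(δp² + δz²) = √(1e+05 + 220) = 317
Q = 3250.

3250 ± 317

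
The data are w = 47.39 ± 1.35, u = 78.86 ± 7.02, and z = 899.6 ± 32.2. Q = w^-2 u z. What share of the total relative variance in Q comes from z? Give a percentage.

(δQ/Q)² = (-2·δw/w)² + (1·δu/u)² + (1·δz/z)²
  w term: (-2×0.0285)² = 0.00325
  u term: (1×0.0890)² = 0.00792
  z term: (1×0.0358)² = 0.00128
Total = 0.0125. Share from z = 0.00128/0.0125 = 0.103.

10.3%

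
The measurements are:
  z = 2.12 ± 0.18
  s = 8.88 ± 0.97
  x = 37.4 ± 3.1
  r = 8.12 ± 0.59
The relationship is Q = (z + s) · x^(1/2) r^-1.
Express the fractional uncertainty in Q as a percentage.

12.3%

Let u = z + s = 11.0. δu = √(δz² + δs²) = √(0.0324 + 0.941) = 0.987, so δu/u = 0.0897.
Q is then a monomial in u, x, r:
δQ/Q = √((δu/u)² + (½·δx/x)² + (-1·δr/r)²) = √(0.00804 + 0.00172 + 0.00528) = 0.123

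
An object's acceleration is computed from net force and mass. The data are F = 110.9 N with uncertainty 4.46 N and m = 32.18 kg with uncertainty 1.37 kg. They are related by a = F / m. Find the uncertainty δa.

Relative error in a monomial: (δa/a)² = Σ (nᵢ · δxᵢ/xᵢ)².
  (1·δF/F)² = (1×0.0402)² = 0.00162;  (-1·δm/m)² = (-1×0.0426)² = 0.00181
δa/a = √(0.00343) = 0.0586
a = 3.446 m/s^2, so δa = 0.0586 × 3.446 = 0.202 m/s^2.

0.202 m/s^2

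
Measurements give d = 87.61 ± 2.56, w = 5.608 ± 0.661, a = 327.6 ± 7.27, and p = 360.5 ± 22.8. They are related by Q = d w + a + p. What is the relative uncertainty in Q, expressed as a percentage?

5.45%

Let h = d·w = 491.3. δh/h = √((1·δd/d)² + (1·δw/w)²) = √(0.000854 + 0.0139) = 0.121, so δh = 59.7.
Q = h + a + p: δQ = √(δh² + δa² + δp²) = √(3560 + 52.9 + 520) = 64.3
Q = 1179, so δQ/Q = 64.3/1179 = 0.0545.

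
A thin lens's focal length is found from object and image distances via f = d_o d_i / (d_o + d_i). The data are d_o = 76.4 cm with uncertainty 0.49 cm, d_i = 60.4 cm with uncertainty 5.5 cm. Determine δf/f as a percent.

∂f/∂d_o = (d_i/(d_o+d_i))² = 0.195;  ∂f/∂d_i = (d_o/(d_o+d_i))² = 0.312
δf = √((∂f/∂d_o · δd_o)² + (∂f/∂d_i · δd_i)²) = √(0.00912 + 2.94) = 1.72 cm
f = 33.7 cm, so δf/f = 1.72/33.7 = 0.0509.

5.09%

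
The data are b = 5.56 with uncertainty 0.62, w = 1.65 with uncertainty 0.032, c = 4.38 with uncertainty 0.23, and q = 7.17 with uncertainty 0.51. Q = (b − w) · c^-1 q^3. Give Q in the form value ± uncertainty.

Let u = b − w = 3.91. δu = √(δb² + δw²) = √(0.384 + 0.00102) = 0.621, so δu/u = 0.159.
Q is then a monomial in u, c, q:
δQ/Q = √((δu/u)² + (-1·δc/c)² + (3·δq/q)²) = √(0.0252 + 0.00276 + 0.0455) = 0.271
Q = 329, so δQ = 0.271 × 329 = 89.2.

329 ± 89.2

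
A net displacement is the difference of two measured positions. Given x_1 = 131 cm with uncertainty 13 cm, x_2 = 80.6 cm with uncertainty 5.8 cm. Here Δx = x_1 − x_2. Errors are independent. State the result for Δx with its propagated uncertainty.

50.4 ± 14.2 cm

For a sum/difference, combine absolute errors in quadrature:
  (δx_1)² = 169;  (δx_2)² = 33.6
δΔx = √(203) = 14.2 cm
Δx = 50.4 cm.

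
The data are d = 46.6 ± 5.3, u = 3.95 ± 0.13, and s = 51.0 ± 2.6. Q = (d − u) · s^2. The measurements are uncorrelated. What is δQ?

17800

Let w = d − u = 42.6. δw = √(δd² + δu²) = √(28.1 + 0.0169) = 5.30, so δw/w = 0.124.
Q is then a monomial in w, s:
δQ/Q = √((δw/w)² + (2·δs/s)²) = √(0.0155 + 0.0104) = 0.161
Q = 1.11e+05, so δQ = 0.161 × 1.11e+05 = 17800.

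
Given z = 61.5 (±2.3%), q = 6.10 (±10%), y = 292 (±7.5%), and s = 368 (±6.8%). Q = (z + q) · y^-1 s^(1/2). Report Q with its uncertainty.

4.44 ± 0.379

Let u = z + q = 67.6. δu = √(δz² + δq²) = √(2.00 + 0.372) = 1.54, so δu/u = 0.0228.
Q is then a monomial in u, y, s:
δQ/Q = √((δu/u)² + (-1·δy/y)² + (½·δs/s)²) = √(0.000519 + 0.00562 + 0.00116) = 0.0854
Q = 4.44, so δQ = 0.0854 × 4.44 = 0.379.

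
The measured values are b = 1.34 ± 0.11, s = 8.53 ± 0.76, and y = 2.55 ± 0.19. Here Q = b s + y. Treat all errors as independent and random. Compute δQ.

Let p = b·s = 11.4. δp/p = √((1·δb/b)² + (1·δs/s)²) = √(0.00674 + 0.00794) = 0.121, so δp = 1.38.
Q = p + y: δQ = √(δp² + δy²) = √(1.92 + 0.0361) = 1.40

1.40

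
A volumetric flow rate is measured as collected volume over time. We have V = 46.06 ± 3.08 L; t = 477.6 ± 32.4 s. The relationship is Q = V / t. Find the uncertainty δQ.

0.00919 L/s

For a monomial Q ∝ V, t^-1, fractional errors add in quadrature:
  (1·δV/V)² = (1×0.0669)² = 0.00447;  (-1·δt/t)² = (-1×0.0678)² = 0.00460
δQ/Q = √(0.00907) = 0.0953
Q = 0.09644 L/s, so δQ = 0.0953 × 0.09644 = 0.00919 L/s.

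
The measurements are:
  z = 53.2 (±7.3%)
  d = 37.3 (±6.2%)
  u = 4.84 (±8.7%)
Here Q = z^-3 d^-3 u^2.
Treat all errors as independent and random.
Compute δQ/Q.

0.336

Relative error in a monomial: (δQ/Q)² = Σ (nᵢ · δxᵢ/xᵢ)².
  (-3·δz/z)² = (-3×0.0730)² = 0.0480;  (-3·δd/d)² = (-3×0.0620)² = 0.0346;  (2·δu/u)² = (2×0.0870)² = 0.0303
δQ/Q = √(0.113) = 0.336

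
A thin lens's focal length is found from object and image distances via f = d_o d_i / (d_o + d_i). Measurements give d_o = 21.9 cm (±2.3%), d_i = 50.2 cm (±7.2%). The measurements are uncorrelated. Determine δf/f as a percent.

∂f/∂d_o = (d_i/(d_o+d_i))² = 0.485;  ∂f/∂d_i = (d_o/(d_o+d_i))² = 0.0923
δf = √((∂f/∂d_o · δd_o)² + (∂f/∂d_i · δd_i)²) = √(0.0596 + 0.111) = 0.413 cm
f = 15.2 cm, so δf/f = 0.413/15.2 = 0.0271.

2.71%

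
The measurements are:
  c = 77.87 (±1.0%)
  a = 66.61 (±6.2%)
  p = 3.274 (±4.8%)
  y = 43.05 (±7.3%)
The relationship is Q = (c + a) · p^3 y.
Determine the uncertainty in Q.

35800

Let u = c + a = 144.5. δu = √(δc² + δa²) = √(0.606 + 17.1) = 4.20, so δu/u = 0.0291.
Q is then a monomial in u, p, y:
δQ/Q = √((δu/u)² + (3·δp/p)² + (1·δy/y)²) = √(0.000846 + 0.0207 + 0.00533) = 0.164
Q = 218300, so δQ = 0.164 × 218300 = 35800.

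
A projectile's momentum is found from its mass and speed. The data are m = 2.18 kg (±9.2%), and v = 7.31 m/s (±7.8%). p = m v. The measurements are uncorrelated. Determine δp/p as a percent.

Since p is a product/quotient, work with relative uncertainties:
  (1·δm/m)² = (1×0.0920)² = 0.00846;  (1·δv/v)² = (1×0.0780)² = 0.00608
δp/p = √(0.0145) = 0.121

12.1%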